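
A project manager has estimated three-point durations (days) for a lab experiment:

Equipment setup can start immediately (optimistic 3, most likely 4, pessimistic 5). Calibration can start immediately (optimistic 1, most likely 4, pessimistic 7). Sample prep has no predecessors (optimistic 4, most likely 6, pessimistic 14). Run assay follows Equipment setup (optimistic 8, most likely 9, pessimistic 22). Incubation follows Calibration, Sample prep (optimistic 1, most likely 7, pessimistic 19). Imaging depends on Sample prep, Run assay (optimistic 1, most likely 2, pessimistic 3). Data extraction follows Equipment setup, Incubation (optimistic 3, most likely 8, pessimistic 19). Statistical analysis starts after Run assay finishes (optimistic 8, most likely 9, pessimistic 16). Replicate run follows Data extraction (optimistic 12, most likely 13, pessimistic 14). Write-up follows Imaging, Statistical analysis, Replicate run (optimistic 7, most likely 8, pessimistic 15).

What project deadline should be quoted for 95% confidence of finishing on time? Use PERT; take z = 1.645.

53.5 days

te_Equipment setup = (3 + 4·4 + 5)/6 = 24/6 = 4; σ²_Equipment setup = ((5−3)/6)² = 0.111
te_Calibration = (1 + 4·4 + 7)/6 = 24/6 = 4; σ²_Calibration = ((7−1)/6)² = 1.000
te_Sample prep = (4 + 4·6 + 14)/6 = 42/6 = 7; σ²_Sample prep = ((14−4)/6)² = 2.778
te_Run assay = (8 + 4·9 + 22)/6 = 66/6 = 11; σ²_Run assay = ((22−8)/6)² = 5.444
te_Incubation = (1 + 4·7 + 19)/6 = 48/6 = 8; σ²_Incubation = ((19−1)/6)² = 9.000
te_Imaging = (1 + 4·2 + 3)/6 = 12/6 = 2; σ²_Imaging = ((3−1)/6)² = 0.111
te_Data extraction = (3 + 4·8 + 19)/6 = 54/6 = 9; σ²_Data extraction = ((19−3)/6)² = 7.111
te_Statistical analysis = (8 + 4·9 + 16)/6 = 60/6 = 10; σ²_Statistical analysis = ((16−8)/6)² = 1.778
te_Replicate run = (12 + 4·13 + 14)/6 = 78/6 = 13; σ²_Replicate run = ((14−12)/6)² = 0.111
te_Write-up = (7 + 4·8 + 15)/6 = 54/6 = 9; σ²_Write-up = ((15−7)/6)² = 1.778

Forward pass:
ES_Equipment setup = 0; EF_Equipment setup = 4
ES_Calibration = 0; EF_Calibration = 4
ES_Sample prep = 0; EF_Sample prep = 7
ES_Run assay = 4; EF_Run assay = 4+11 = 15
ES_Incubation = max(EF_Calibration=4, EF_Sample prep=7) = 7; EF_Incubation = 7+8 = 15
ES_Imaging = max(EF_Sample prep=7, EF_Run assay=15) = 15; EF_Imaging = 15+2 = 17
ES_Data extraction = max(EF_Equipment setup=4, EF_Incubation=15) = 15; EF_Data extraction = 15+9 = 24
ES_Statistical analysis = 15; EF_Statistical analysis = 15+10 = 25
ES_Replicate run = 24; EF_Replicate run = 24+13 = 37
ES_Write-up = max(EF_Imaging=17, EF_Statistical analysis=25, EF_Replicate run=37) = 37; EF_Write-up = 37+9 = 46
Expected project duration μ = 46 days. Critical path: Sample prep → Incubation → Data extraction → Replicate run → Write-up.

Variance along critical path = 2.778 + 9.000 + 7.111 + 0.111 + 1.778 = 20.778; σ = 4.558 days.
D = μ + z·σ = 46 + 1.645·4.558 = 53.5 days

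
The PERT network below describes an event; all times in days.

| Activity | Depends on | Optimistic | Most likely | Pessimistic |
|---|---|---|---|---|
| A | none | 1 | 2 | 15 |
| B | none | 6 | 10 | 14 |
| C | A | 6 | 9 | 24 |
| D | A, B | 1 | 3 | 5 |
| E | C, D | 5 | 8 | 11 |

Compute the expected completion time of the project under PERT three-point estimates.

23 days

te_A = (1 + 4·2 + 15)/6 = 24/6 = 4
te_B = (6 + 4·10 + 14)/6 = 60/6 = 10
te_C = (6 + 4·9 + 24)/6 = 66/6 = 11
te_D = (1 + 4·3 + 5)/6 = 18/6 = 3
te_E = (5 + 4·8 + 11)/6 = 48/6 = 8

Forward pass:
ES_A = 0; EF_A = 4
ES_B = 0; EF_B = 10
ES_C = 4; EF_C = 4+11 = 15
ES_D = max(EF_A=4, EF_B=10) = 10; EF_D = 10+3 = 13
ES_E = max(EF_C=15, EF_D=13) = 15; EF_E = 15+8 = 23
Expected project duration μ = 23 days. Critical path: A → C → E.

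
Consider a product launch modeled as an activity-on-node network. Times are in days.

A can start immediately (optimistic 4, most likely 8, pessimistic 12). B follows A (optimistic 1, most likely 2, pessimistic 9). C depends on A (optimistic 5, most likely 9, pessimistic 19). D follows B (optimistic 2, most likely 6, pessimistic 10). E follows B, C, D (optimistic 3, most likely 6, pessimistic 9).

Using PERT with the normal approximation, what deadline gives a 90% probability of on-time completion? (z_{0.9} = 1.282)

te_A = (4 + 4·8 + 12)/6 = 48/6 = 8; σ²_A = ((12−4)/6)² = 1.778
te_B = (1 + 4·2 + 9)/6 = 18/6 = 3; σ²_B = ((9−1)/6)² = 1.778
te_C = (5 + 4·9 + 19)/6 = 60/6 = 10; σ²_C = ((19−5)/6)² = 5.444
te_D = (2 + 4·6 + 10)/6 = 36/6 = 6; σ²_D = ((10−2)/6)² = 1.778
te_E = (3 + 4·6 + 9)/6 = 36/6 = 6; σ²_E = ((9−3)/6)² = 1.000

Forward pass:
ES_A = 0; EF_A = 8
ES_B = 8; EF_B = 8+3 = 11
ES_C = 8; EF_C = 8+10 = 18
ES_D = 11; EF_D = 11+6 = 17
ES_E = max(EF_B=11, EF_C=18, EF_D=17) = 18; EF_E = 18+6 = 24
Expected project duration μ = 24 days. Critical path: A → C → E.

Variance along critical path = 1.778 + 5.444 + 1.000 = 8.222; σ = 2.867 days.
D = μ + z·σ = 24 + 1.282·2.867 = 27.7 days

27.7 days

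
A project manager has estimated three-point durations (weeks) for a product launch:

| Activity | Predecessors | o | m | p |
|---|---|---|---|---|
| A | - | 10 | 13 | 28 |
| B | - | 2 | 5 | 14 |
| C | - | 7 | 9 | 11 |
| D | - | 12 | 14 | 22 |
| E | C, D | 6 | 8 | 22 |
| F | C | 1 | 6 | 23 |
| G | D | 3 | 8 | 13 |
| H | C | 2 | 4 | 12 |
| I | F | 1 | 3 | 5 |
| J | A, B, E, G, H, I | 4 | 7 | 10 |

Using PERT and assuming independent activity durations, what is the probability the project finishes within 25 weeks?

0.017

te_A = (10 + 4·13 + 28)/6 = 90/6 = 15; σ²_A = ((28−10)/6)² = 9.000
te_B = (2 + 4·5 + 14)/6 = 36/6 = 6; σ²_B = ((14−2)/6)² = 4.000
te_C = (7 + 4·9 + 11)/6 = 54/6 = 9; σ²_C = ((11−7)/6)² = 0.444
te_D = (12 + 4·14 + 22)/6 = 90/6 = 15; σ²_D = ((22−12)/6)² = 2.778
te_E = (6 + 4·8 + 22)/6 = 60/6 = 10; σ²_E = ((22−6)/6)² = 7.111
te_F = (1 + 4·6 + 23)/6 = 48/6 = 8; σ²_F = ((23−1)/6)² = 13.444
te_G = (3 + 4·8 + 13)/6 = 48/6 = 8; σ²_G = ((13−3)/6)² = 2.778
te_H = (2 + 4·4 + 12)/6 = 30/6 = 5; σ²_H = ((12−2)/6)² = 2.778
te_I = (1 + 4·3 + 5)/6 = 18/6 = 3; σ²_I = ((5−1)/6)² = 0.444
te_J = (4 + 4·7 + 10)/6 = 42/6 = 7; σ²_J = ((10−4)/6)² = 1.000

Forward pass:
ES_A = 0; EF_A = 15
ES_B = 0; EF_B = 6
ES_C = 0; EF_C = 9
ES_D = 0; EF_D = 15
ES_E = max(EF_C=9, EF_D=15) = 15; EF_E = 15+10 = 25
ES_F = 9; EF_F = 9+8 = 17
ES_G = 15; EF_G = 15+8 = 23
ES_H = 9; EF_H = 9+5 = 14
ES_I = 17; EF_I = 17+3 = 20
ES_J = max(EF_A=15, EF_B=6, EF_E=25, EF_G=23, EF_H=14, EF_I=20) = 25; EF_J = 25+7 = 32
Expected project duration μ = 32 weeks. Critical path: D → E → J.

Variance along critical path = 2.778 + 7.111 + 1.000 = 10.889; σ = √10.889 = 3.300 weeks.
Z = (25 − 32) / 3.300 = -2.121
P(T ≤ 25) = Φ(-2.121) ≈ 0.017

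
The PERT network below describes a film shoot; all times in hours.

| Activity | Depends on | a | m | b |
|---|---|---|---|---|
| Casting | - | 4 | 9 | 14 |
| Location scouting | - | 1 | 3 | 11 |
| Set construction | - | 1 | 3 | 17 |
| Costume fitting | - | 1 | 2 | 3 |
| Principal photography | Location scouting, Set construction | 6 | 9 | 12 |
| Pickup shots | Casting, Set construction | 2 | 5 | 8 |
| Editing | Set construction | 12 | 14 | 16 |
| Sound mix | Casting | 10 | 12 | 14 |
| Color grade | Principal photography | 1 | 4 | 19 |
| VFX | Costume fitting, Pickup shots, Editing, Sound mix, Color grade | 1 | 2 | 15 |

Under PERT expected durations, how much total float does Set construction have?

1 hours

te_Casting = (4 + 4·9 + 14)/6 = 54/6 = 9
te_Location scouting = (1 + 4·3 + 11)/6 = 24/6 = 4
te_Set construction = (1 + 4·3 + 17)/6 = 30/6 = 5
te_Costume fitting = (1 + 4·2 + 3)/6 = 12/6 = 2
te_Principal photography = (6 + 4·9 + 12)/6 = 54/6 = 9
te_Pickup shots = (2 + 4·5 + 8)/6 = 30/6 = 5
te_Editing = (12 + 4·14 + 16)/6 = 84/6 = 14
te_Sound mix = (10 + 4·12 + 14)/6 = 72/6 = 12
te_Color grade = (1 + 4·4 + 19)/6 = 36/6 = 6
te_VFX = (1 + 4·2 + 15)/6 = 24/6 = 4

Forward pass:
ES_Casting = 0; EF_Casting = 9
ES_Location scouting = 0; EF_Location scouting = 4
ES_Set construction = 0; EF_Set construction = 5
ES_Costume fitting = 0; EF_Costume fitting = 2
ES_Principal photography = max(EF_Location scouting=4, EF_Set construction=5) = 5; EF_Principal photography = 5+9 = 14
ES_Pickup shots = max(EF_Casting=9, EF_Set construction=5) = 9; EF_Pickup shots = 9+5 = 14
ES_Editing = 5; EF_Editing = 5+14 = 19
ES_Sound mix = 9; EF_Sound mix = 9+12 = 21
ES_Color grade = 14; EF_Color grade = 14+6 = 20
ES_VFX = max(EF_Costume fitting=2, EF_Pickup shots=14, EF_Editing=19, EF_Sound mix=21, EF_Color grade=20) = 21; EF_VFX = 21+4 = 25
Expected project duration μ = 25 hours. Critical path: Casting → Sound mix → VFX.

Backward pass:
LF_VFX = 25; LS_VFX = 25−4 = 21
LF_Color grade = LS_VFX = 21; LS_Color grade = 21−6 = 15
LF_Sound mix = LS_VFX = 21; LS_Sound mix = 21−12 = 9
LF_Editing = LS_VFX = 21; LS_Editing = 21−14 = 7
LF_Pickup shots = LS_VFX = 21; LS_Pickup shots = 21−5 = 16
LF_Principal photography = LS_Color grade = 15; LS_Principal photography = 15−9 = 6
LF_Costume fitting = LS_VFX = 21; LS_Costume fitting = 21−2 = 19
LF_Set construction = min(LS_Principal photography=6, LS_Pickup shots=16, LS_Editing=7) = 6; LS_Set construction = 6−5 = 1
LF_Location scouting = LS_Principal photography = 6; LS_Location scouting = 6−4 = 2
LF_Casting = min(LS_Pickup shots=16, LS_Sound mix=9) = 9; LS_Casting = 9−9 = 0
Slack_Set construction = LS_Set construction − ES_Set construction = 1 − 0 = 1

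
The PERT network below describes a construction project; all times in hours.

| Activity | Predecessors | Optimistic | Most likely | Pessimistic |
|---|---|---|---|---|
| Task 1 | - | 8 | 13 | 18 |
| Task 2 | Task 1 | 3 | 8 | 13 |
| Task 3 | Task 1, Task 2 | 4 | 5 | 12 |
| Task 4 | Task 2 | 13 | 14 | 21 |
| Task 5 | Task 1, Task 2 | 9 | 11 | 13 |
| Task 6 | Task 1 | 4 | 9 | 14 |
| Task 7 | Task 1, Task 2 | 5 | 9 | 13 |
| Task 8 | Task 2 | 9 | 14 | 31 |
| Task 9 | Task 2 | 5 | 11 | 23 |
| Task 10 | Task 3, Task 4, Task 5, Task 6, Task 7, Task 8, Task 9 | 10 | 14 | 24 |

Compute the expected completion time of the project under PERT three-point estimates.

te_Task 1 = (8 + 4·13 + 18)/6 = 78/6 = 13
te_Task 2 = (3 + 4·8 + 13)/6 = 48/6 = 8
te_Task 3 = (4 + 4·5 + 12)/6 = 36/6 = 6
te_Task 4 = (13 + 4·14 + 21)/6 = 90/6 = 15
te_Task 5 = (9 + 4·11 + 13)/6 = 66/6 = 11
te_Task 6 = (4 + 4·9 + 14)/6 = 54/6 = 9
te_Task 7 = (5 + 4·9 + 13)/6 = 54/6 = 9
te_Task 8 = (9 + 4·14 + 31)/6 = 96/6 = 16
te_Task 9 = (5 + 4·11 + 23)/6 = 72/6 = 12
te_Task 10 = (10 + 4·14 + 24)/6 = 90/6 = 15

Forward pass:
ES_Task 1 = 0; EF_Task 1 = 13
ES_Task 2 = 13; EF_Task 2 = 13+8 = 21
ES_Task 3 = max(EF_Task 1=13, EF_Task 2=21) = 21; EF_Task 3 = 21+6 = 27
ES_Task 4 = 21; EF_Task 4 = 21+15 = 36
ES_Task 5 = max(EF_Task 1=13, EF_Task 2=21) = 21; EF_Task 5 = 21+11 = 32
ES_Task 6 = 13; EF_Task 6 = 13+9 = 22
ES_Task 7 = max(EF_Task 1=13, EF_Task 2=21) = 21; EF_Task 7 = 21+9 = 30
ES_Task 8 = 21; EF_Task 8 = 21+16 = 37
ES_Task 9 = 21; EF_Task 9 = 21+12 = 33
ES_Task 10 = max(EF_Task 3=27, EF_Task 4=36, EF_Task 5=32, EF_Task 6=22, EF_Task 7=30, EF_Task 8=37, EF_Task 9=33) = 37; EF_Task 10 = 37+15 = 52
Expected project duration μ = 52 hours. Critical path: Task 1 → Task 2 → Task 8 → Task 10.

52 hours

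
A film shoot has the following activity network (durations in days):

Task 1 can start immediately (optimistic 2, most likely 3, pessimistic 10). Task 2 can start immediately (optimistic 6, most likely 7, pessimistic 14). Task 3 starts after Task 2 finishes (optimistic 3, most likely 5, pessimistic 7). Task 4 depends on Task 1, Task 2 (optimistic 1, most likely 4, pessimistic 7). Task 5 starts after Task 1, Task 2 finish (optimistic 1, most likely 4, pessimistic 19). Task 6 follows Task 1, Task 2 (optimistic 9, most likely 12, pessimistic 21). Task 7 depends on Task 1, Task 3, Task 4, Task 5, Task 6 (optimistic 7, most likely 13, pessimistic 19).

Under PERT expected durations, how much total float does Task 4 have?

9 days

te_Task 1 = (2 + 4·3 + 10)/6 = 24/6 = 4
te_Task 2 = (6 + 4·7 + 14)/6 = 48/6 = 8
te_Task 3 = (3 + 4·5 + 7)/6 = 30/6 = 5
te_Task 4 = (1 + 4·4 + 7)/6 = 24/6 = 4
te_Task 5 = (1 + 4·4 + 19)/6 = 36/6 = 6
te_Task 6 = (9 + 4·12 + 21)/6 = 78/6 = 13
te_Task 7 = (7 + 4·13 + 19)/6 = 78/6 = 13

Forward pass:
ES_Task 1 = 0; EF_Task 1 = 4
ES_Task 2 = 0; EF_Task 2 = 8
ES_Task 3 = 8; EF_Task 3 = 8+5 = 13
ES_Task 4 = max(EF_Task 1=4, EF_Task 2=8) = 8; EF_Task 4 = 8+4 = 12
ES_Task 5 = max(EF_Task 1=4, EF_Task 2=8) = 8; EF_Task 5 = 8+6 = 14
ES_Task 6 = max(EF_Task 1=4, EF_Task 2=8) = 8; EF_Task 6 = 8+13 = 21
ES_Task 7 = max(EF_Task 1=4, EF_Task 3=13, EF_Task 4=12, EF_Task 5=14, EF_Task 6=21) = 21; EF_Task 7 = 21+13 = 34
Expected project duration μ = 34 days. Critical path: Task 2 → Task 6 → Task 7.

Backward pass:
LF_Task 7 = 34; LS_Task 7 = 34−13 = 21
LF_Task 6 = LS_Task 7 = 21; LS_Task 6 = 21−13 = 8
LF_Task 5 = LS_Task 7 = 21; LS_Task 5 = 21−6 = 15
LF_Task 4 = LS_Task 7 = 21; LS_Task 4 = 21−4 = 17
LF_Task 3 = LS_Task 7 = 21; LS_Task 3 = 21−5 = 16
LF_Task 2 = min(LS_Task 3=16, LS_Task 4=17, LS_Task 5=15, LS_Task 6=8) = 8; LS_Task 2 = 8−8 = 0
LF_Task 1 = min(LS_Task 4=17, LS_Task 5=15, LS_Task 6=8, LS_Task 7=21) = 8; LS_Task 1 = 8−4 = 4
Slack_Task 4 = LS_Task 4 − ES_Task 4 = 17 − 8 = 9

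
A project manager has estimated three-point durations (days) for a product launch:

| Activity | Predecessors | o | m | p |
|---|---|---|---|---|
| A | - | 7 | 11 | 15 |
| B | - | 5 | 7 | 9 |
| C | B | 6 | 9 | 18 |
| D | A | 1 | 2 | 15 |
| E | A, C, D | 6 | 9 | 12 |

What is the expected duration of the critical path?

26 days

te_A = (7 + 4·11 + 15)/6 = 66/6 = 11
te_B = (5 + 4·7 + 9)/6 = 42/6 = 7
te_C = (6 + 4·9 + 18)/6 = 60/6 = 10
te_D = (1 + 4·2 + 15)/6 = 24/6 = 4
te_E = (6 + 4·9 + 12)/6 = 54/6 = 9

Forward pass:
ES_A = 0; EF_A = 11
ES_B = 0; EF_B = 7
ES_C = 7; EF_C = 7+10 = 17
ES_D = 11; EF_D = 11+4 = 15
ES_E = max(EF_A=11, EF_C=17, EF_D=15) = 17; EF_E = 17+9 = 26
Expected project duration μ = 26 days. Critical path: B → C → E.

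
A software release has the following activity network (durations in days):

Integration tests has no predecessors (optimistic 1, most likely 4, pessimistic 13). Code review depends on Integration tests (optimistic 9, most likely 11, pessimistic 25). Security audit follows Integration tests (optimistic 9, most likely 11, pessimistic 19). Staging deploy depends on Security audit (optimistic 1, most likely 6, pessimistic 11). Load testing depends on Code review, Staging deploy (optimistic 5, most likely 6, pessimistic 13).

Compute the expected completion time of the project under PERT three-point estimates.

te_Integration tests = (1 + 4·4 + 13)/6 = 30/6 = 5
te_Code review = (9 + 4·11 + 25)/6 = 78/6 = 13
te_Security audit = (9 + 4·11 + 19)/6 = 72/6 = 12
te_Staging deploy = (1 + 4·6 + 11)/6 = 36/6 = 6
te_Load testing = (5 + 4·6 + 13)/6 = 42/6 = 7

Forward pass:
ES_Integration tests = 0; EF_Integration tests = 5
ES_Code review = 5; EF_Code review = 5+13 = 18
ES_Security audit = 5; EF_Security audit = 5+12 = 17
ES_Staging deploy = 17; EF_Staging deploy = 17+6 = 23
ES_Load testing = max(EF_Code review=18, EF_Staging deploy=23) = 23; EF_Load testing = 23+7 = 30
Expected project duration μ = 30 days. Critical path: Integration tests → Security audit → Staging deploy → Load testing.

30 days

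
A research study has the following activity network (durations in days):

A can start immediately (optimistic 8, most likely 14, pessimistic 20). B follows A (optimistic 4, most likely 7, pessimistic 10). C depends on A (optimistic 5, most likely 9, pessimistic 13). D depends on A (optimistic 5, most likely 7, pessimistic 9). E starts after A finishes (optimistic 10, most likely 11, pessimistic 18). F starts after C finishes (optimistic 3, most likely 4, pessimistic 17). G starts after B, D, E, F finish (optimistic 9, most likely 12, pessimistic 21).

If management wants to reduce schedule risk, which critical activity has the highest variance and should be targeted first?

F

te_A = (8 + 4·14 + 20)/6 = 84/6 = 14; σ²_A = ((20−8)/6)² = 4.000
te_B = (4 + 4·7 + 10)/6 = 42/6 = 7; σ²_B = ((10−4)/6)² = 1.000
te_C = (5 + 4·9 + 13)/6 = 54/6 = 9; σ²_C = ((13−5)/6)² = 1.778
te_D = (5 + 4·7 + 9)/6 = 42/6 = 7; σ²_D = ((9−5)/6)² = 0.444
te_E = (10 + 4·11 + 18)/6 = 72/6 = 12; σ²_E = ((18−10)/6)² = 1.778
te_F = (3 + 4·4 + 17)/6 = 36/6 = 6; σ²_F = ((17−3)/6)² = 5.444
te_G = (9 + 4·12 + 21)/6 = 78/6 = 13; σ²_G = ((21−9)/6)² = 4.000

Forward pass:
ES_A = 0; EF_A = 14
ES_B = 14; EF_B = 14+7 = 21
ES_C = 14; EF_C = 14+9 = 23
ES_D = 14; EF_D = 14+7 = 21
ES_E = 14; EF_E = 14+12 = 26
ES_F = 23; EF_F = 23+6 = 29
ES_G = max(EF_B=21, EF_D=21, EF_E=26, EF_F=29) = 29; EF_G = 29+13 = 42
Expected project duration μ = 42 days. Critical path: A → C → F → G.

Variances on critical path: σ²_A=4.000, σ²_C=1.778, σ²_F=5.444, σ²_G=4.000.
Largest is σ²_F = 5.444.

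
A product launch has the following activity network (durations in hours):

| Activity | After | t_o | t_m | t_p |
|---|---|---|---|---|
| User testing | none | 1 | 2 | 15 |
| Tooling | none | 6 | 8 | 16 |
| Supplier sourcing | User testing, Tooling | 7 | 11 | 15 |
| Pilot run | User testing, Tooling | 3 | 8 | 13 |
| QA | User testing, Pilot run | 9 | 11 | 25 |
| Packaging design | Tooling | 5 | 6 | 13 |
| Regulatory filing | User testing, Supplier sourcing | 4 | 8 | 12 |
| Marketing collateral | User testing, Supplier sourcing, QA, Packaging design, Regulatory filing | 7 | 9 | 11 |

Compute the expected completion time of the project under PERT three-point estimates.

39 hours

te_User testing = (1 + 4·2 + 15)/6 = 24/6 = 4
te_Tooling = (6 + 4·8 + 16)/6 = 54/6 = 9
te_Supplier sourcing = (7 + 4·11 + 15)/6 = 66/6 = 11
te_Pilot run = (3 + 4·8 + 13)/6 = 48/6 = 8
te_QA = (9 + 4·11 + 25)/6 = 78/6 = 13
te_Packaging design = (5 + 4·6 + 13)/6 = 42/6 = 7
te_Regulatory filing = (4 + 4·8 + 12)/6 = 48/6 = 8
te_Marketing collateral = (7 + 4·9 + 11)/6 = 54/6 = 9

Forward pass:
ES_User testing = 0; EF_User testing = 4
ES_Tooling = 0; EF_Tooling = 9
ES_Supplier sourcing = max(EF_User testing=4, EF_Tooling=9) = 9; EF_Supplier sourcing = 9+11 = 20
ES_Pilot run = max(EF_User testing=4, EF_Tooling=9) = 9; EF_Pilot run = 9+8 = 17
ES_QA = max(EF_User testing=4, EF_Pilot run=17) = 17; EF_QA = 17+13 = 30
ES_Packaging design = 9; EF_Packaging design = 9+7 = 16
ES_Regulatory filing = max(EF_User testing=4, EF_Supplier sourcing=20) = 20; EF_Regulatory filing = 20+8 = 28
ES_Marketing collateral = max(EF_User testing=4, EF_Supplier sourcing=20, EF_QA=30, EF_Packaging design=16, EF_Regulatory filing=28) = 30; EF_Marketing collateral = 30+9 = 39
Expected project duration μ = 39 hours. Critical path: Tooling → Pilot run → QA → Marketing collateral.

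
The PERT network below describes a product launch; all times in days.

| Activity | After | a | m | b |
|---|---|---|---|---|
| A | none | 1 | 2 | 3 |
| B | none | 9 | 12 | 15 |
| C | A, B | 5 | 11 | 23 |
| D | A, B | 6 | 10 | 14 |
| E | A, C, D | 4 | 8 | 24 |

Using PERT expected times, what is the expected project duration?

te_A = (1 + 4·2 + 3)/6 = 12/6 = 2
te_B = (9 + 4·12 + 15)/6 = 72/6 = 12
te_C = (5 + 4·11 + 23)/6 = 72/6 = 12
te_D = (6 + 4·10 + 14)/6 = 60/6 = 10
te_E = (4 + 4·8 + 24)/6 = 60/6 = 10

Forward pass:
ES_A = 0; EF_A = 2
ES_B = 0; EF_B = 12
ES_C = max(EF_A=2, EF_B=12) = 12; EF_C = 12+12 = 24
ES_D = max(EF_A=2, EF_B=12) = 12; EF_D = 12+10 = 22
ES_E = max(EF_A=2, EF_C=24, EF_D=22) = 24; EF_E = 24+10 = 34
Expected project duration μ = 34 days. Critical path: B → C → E.

34 days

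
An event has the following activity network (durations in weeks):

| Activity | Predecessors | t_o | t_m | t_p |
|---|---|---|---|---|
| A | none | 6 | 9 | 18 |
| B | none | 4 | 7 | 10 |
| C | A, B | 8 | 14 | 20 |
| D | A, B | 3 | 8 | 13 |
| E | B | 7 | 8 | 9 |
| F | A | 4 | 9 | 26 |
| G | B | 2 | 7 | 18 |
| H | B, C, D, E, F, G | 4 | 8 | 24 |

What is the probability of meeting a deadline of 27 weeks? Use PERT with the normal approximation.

te_A = (6 + 4·9 + 18)/6 = 60/6 = 10; σ²_A = ((18−6)/6)² = 4.000
te_B = (4 + 4·7 + 10)/6 = 42/6 = 7; σ²_B = ((10−4)/6)² = 1.000
te_C = (8 + 4·14 + 20)/6 = 84/6 = 14; σ²_C = ((20−8)/6)² = 4.000
te_D = (3 + 4·8 + 13)/6 = 48/6 = 8; σ²_D = ((13−3)/6)² = 2.778
te_E = (7 + 4·8 + 9)/6 = 48/6 = 8; σ²_E = ((9−7)/6)² = 0.111
te_F = (4 + 4·9 + 26)/6 = 66/6 = 11; σ²_F = ((26−4)/6)² = 13.444
te_G = (2 + 4·7 + 18)/6 = 48/6 = 8; σ²_G = ((18−2)/6)² = 7.111
te_H = (4 + 4·8 + 24)/6 = 60/6 = 10; σ²_H = ((24−4)/6)² = 11.111

Forward pass:
ES_A = 0; EF_A = 10
ES_B = 0; EF_B = 7
ES_C = max(EF_A=10, EF_B=7) = 10; EF_C = 10+14 = 24
ES_D = max(EF_A=10, EF_B=7) = 10; EF_D = 10+8 = 18
ES_E = 7; EF_E = 7+8 = 15
ES_F = 10; EF_F = 10+11 = 21
ES_G = 7; EF_G = 7+8 = 15
ES_H = max(EF_B=7, EF_C=24, EF_D=18, EF_E=15, EF_F=21, EF_G=15) = 24; EF_H = 24+10 = 34
Expected project duration μ = 34 weeks. Critical path: A → C → H.

Variance along critical path = 4.000 + 4.000 + 11.111 = 19.111; σ = √19.111 = 4.372 weeks.
Z = (27 − 34) / 4.372 = -1.601
P(T ≤ 27) = Φ(-1.601) ≈ 0.055

0.055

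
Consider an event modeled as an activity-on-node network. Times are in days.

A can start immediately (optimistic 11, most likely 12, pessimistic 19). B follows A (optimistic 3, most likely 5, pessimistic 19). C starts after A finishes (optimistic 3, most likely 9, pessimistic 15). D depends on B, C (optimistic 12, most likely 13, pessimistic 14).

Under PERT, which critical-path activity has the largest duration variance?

te_A = (11 + 4·12 + 19)/6 = 78/6 = 13; σ²_A = ((19−11)/6)² = 1.778
te_B = (3 + 4·5 + 19)/6 = 42/6 = 7; σ²_B = ((19−3)/6)² = 7.111
te_C = (3 + 4·9 + 15)/6 = 54/6 = 9; σ²_C = ((15−3)/6)² = 4.000
te_D = (12 + 4·13 + 14)/6 = 78/6 = 13; σ²_D = ((14−12)/6)² = 0.111

Forward pass:
ES_A = 0; EF_A = 13
ES_B = 13; EF_B = 13+7 = 20
ES_C = 13; EF_C = 13+9 = 22
ES_D = max(EF_B=20, EF_C=22) = 22; EF_D = 22+13 = 35
Expected project duration μ = 35 days. Critical path: A → C → D.

Variances on critical path: σ²_A=1.778, σ²_C=4.000, σ²_D=0.111.
Largest is σ²_C = 4.000.

C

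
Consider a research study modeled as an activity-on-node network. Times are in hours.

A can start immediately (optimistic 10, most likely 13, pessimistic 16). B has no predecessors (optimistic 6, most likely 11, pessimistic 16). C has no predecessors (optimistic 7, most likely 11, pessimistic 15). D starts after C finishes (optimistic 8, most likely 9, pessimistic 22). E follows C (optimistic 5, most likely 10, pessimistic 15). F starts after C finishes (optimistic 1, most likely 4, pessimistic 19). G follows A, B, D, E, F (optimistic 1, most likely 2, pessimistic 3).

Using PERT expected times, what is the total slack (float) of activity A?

9 hours

te_A = (10 + 4·13 + 16)/6 = 78/6 = 13
te_B = (6 + 4·11 + 16)/6 = 66/6 = 11
te_C = (7 + 4·11 + 15)/6 = 66/6 = 11
te_D = (8 + 4·9 + 22)/6 = 66/6 = 11
te_E = (5 + 4·10 + 15)/6 = 60/6 = 10
te_F = (1 + 4·4 + 19)/6 = 36/6 = 6
te_G = (1 + 4·2 + 3)/6 = 12/6 = 2

Forward pass:
ES_A = 0; EF_A = 13
ES_B = 0; EF_B = 11
ES_C = 0; EF_C = 11
ES_D = 11; EF_D = 11+11 = 22
ES_E = 11; EF_E = 11+10 = 21
ES_F = 11; EF_F = 11+6 = 17
ES_G = max(EF_A=13, EF_B=11, EF_D=22, EF_E=21, EF_F=17) = 22; EF_G = 22+2 = 24
Expected project duration μ = 24 hours. Critical path: C → D → G.

Backward pass:
LF_G = 24; LS_G = 24−2 = 22
LF_F = LS_G = 22; LS_F = 22−6 = 16
LF_E = LS_G = 22; LS_E = 22−10 = 12
LF_D = LS_G = 22; LS_D = 22−11 = 11
LF_C = min(LS_D=11, LS_E=12, LS_F=16) = 11; LS_C = 11−11 = 0
LF_B = LS_G = 22; LS_B = 22−11 = 11
LF_A = LS_G = 22; LS_A = 22−13 = 9
Slack_A = LS_A − ES_A = 9 − 0 = 9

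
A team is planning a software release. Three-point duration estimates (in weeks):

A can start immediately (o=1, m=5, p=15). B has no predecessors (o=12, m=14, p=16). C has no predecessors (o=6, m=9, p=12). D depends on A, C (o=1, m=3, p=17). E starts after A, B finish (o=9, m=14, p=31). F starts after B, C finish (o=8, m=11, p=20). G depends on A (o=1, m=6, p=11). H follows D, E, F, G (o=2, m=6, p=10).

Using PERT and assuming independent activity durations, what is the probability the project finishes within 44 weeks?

te_A = (1 + 4·5 + 15)/6 = 36/6 = 6; σ²_A = ((15−1)/6)² = 5.444
te_B = (12 + 4·14 + 16)/6 = 84/6 = 14; σ²_B = ((16−12)/6)² = 0.444
te_C = (6 + 4·9 + 12)/6 = 54/6 = 9; σ²_C = ((12−6)/6)² = 1.000
te_D = (1 + 4·3 + 17)/6 = 30/6 = 5; σ²_D = ((17−1)/6)² = 7.111
te_E = (9 + 4·14 + 31)/6 = 96/6 = 16; σ²_E = ((31−9)/6)² = 13.444
te_F = (8 + 4·11 + 20)/6 = 72/6 = 12; σ²_F = ((20−8)/6)² = 4.000
te_G = (1 + 4·6 + 11)/6 = 36/6 = 6; σ²_G = ((11−1)/6)² = 2.778
te_H = (2 + 4·6 + 10)/6 = 36/6 = 6; σ²_H = ((10−2)/6)² = 1.778

Forward pass:
ES_A = 0; EF_A = 6
ES_B = 0; EF_B = 14
ES_C = 0; EF_C = 9
ES_D = max(EF_A=6, EF_C=9) = 9; EF_D = 9+5 = 14
ES_E = max(EF_A=6, EF_B=14) = 14; EF_E = 14+16 = 30
ES_F = max(EF_B=14, EF_C=9) = 14; EF_F = 14+12 = 26
ES_G = 6; EF_G = 6+6 = 12
ES_H = max(EF_D=14, EF_E=30, EF_F=26, EF_G=12) = 30; EF_H = 30+6 = 36
Expected project duration μ = 36 weeks. Critical path: B → E → H.

Variance along critical path = 0.444 + 13.444 + 1.778 = 15.667; σ = √15.667 = 3.958 weeks.
Z = (44 − 36) / 3.958 = 2.021
P(T ≤ 44) = Φ(2.021) ≈ 0.978

0.978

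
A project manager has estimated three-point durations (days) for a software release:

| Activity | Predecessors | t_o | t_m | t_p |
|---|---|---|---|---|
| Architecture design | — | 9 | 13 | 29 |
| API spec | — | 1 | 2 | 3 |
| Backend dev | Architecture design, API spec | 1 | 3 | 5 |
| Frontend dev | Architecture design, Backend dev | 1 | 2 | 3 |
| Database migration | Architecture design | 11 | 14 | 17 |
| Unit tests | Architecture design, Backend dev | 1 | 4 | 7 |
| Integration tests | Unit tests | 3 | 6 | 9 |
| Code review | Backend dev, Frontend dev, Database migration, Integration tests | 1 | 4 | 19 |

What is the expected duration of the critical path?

35 days

te_Architecture design = (9 + 4·13 + 29)/6 = 90/6 = 15
te_API spec = (1 + 4·2 + 3)/6 = 12/6 = 2
te_Backend dev = (1 + 4·3 + 5)/6 = 18/6 = 3
te_Frontend dev = (1 + 4·2 + 3)/6 = 12/6 = 2
te_Database migration = (11 + 4·14 + 17)/6 = 84/6 = 14
te_Unit tests = (1 + 4·4 + 7)/6 = 24/6 = 4
te_Integration tests = (3 + 4·6 + 9)/6 = 36/6 = 6
te_Code review = (1 + 4·4 + 19)/6 = 36/6 = 6

Forward pass:
ES_Architecture design = 0; EF_Architecture design = 15
ES_API spec = 0; EF_API spec = 2
ES_Backend dev = max(EF_Architecture design=15, EF_API spec=2) = 15; EF_Backend dev = 15+3 = 18
ES_Frontend dev = max(EF_Architecture design=15, EF_Backend dev=18) = 18; EF_Frontend dev = 18+2 = 20
ES_Database migration = 15; EF_Database migration = 15+14 = 29
ES_Unit tests = max(EF_Architecture design=15, EF_Backend dev=18) = 18; EF_Unit tests = 18+4 = 22
ES_Integration tests = 22; EF_Integration tests = 22+6 = 28
ES_Code review = max(EF_Backend dev=18, EF_Frontend dev=20, EF_Database migration=29, EF_Integration tests=28) = 29; EF_Code review = 29+6 = 35
Expected project duration μ = 35 days. Critical path: Architecture design → Database migration → Code review.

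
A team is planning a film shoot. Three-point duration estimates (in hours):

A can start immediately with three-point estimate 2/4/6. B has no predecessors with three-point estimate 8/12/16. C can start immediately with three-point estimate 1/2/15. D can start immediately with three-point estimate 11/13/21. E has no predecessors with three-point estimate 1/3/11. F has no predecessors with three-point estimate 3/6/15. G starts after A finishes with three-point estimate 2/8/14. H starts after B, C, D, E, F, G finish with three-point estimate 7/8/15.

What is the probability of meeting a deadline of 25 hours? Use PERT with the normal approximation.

te_A = (2 + 4·4 + 6)/6 = 24/6 = 4; σ²_A = ((6−2)/6)² = 0.444
te_B = (8 + 4·12 + 16)/6 = 72/6 = 12; σ²_B = ((16−8)/6)² = 1.778
te_C = (1 + 4·2 + 15)/6 = 24/6 = 4; σ²_C = ((15−1)/6)² = 5.444
te_D = (11 + 4·13 + 21)/6 = 84/6 = 14; σ²_D = ((21−11)/6)² = 2.778
te_E = (1 + 4·3 + 11)/6 = 24/6 = 4; σ²_E = ((11−1)/6)² = 2.778
te_F = (3 + 4·6 + 15)/6 = 42/6 = 7; σ²_F = ((15−3)/6)² = 4.000
te_G = (2 + 4·8 + 14)/6 = 48/6 = 8; σ²_G = ((14−2)/6)² = 4.000
te_H = (7 + 4·8 + 15)/6 = 54/6 = 9; σ²_H = ((15−7)/6)² = 1.778

Forward pass:
ES_A = 0; EF_A = 4
ES_B = 0; EF_B = 12
ES_C = 0; EF_C = 4
ES_D = 0; EF_D = 14
ES_E = 0; EF_E = 4
ES_F = 0; EF_F = 7
ES_G = 4; EF_G = 4+8 = 12
ES_H = max(EF_B=12, EF_C=4, EF_D=14, EF_E=4, EF_F=7, EF_G=12) = 14; EF_H = 14+9 = 23
Expected project duration μ = 23 hours. Critical path: D → H.

Variance along critical path = 2.778 + 1.778 = 4.556; σ = √4.556 = 2.134 hours.
Z = (25 − 23) / 2.134 = 0.937
P(T ≤ 25) = Φ(0.937) ≈ 0.826

0.826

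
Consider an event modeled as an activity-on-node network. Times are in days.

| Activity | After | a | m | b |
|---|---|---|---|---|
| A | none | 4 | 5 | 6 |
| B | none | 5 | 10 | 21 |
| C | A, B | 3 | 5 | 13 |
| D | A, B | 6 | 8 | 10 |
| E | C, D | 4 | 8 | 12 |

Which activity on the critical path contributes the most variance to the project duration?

B

te_A = (4 + 4·5 + 6)/6 = 30/6 = 5; σ²_A = ((6−4)/6)² = 0.111
te_B = (5 + 4·10 + 21)/6 = 66/6 = 11; σ²_B = ((21−5)/6)² = 7.111
te_C = (3 + 4·5 + 13)/6 = 36/6 = 6; σ²_C = ((13−3)/6)² = 2.778
te_D = (6 + 4·8 + 10)/6 = 48/6 = 8; σ²_D = ((10−6)/6)² = 0.444
te_E = (4 + 4·8 + 12)/6 = 48/6 = 8; σ²_E = ((12−4)/6)² = 1.778

Forward pass:
ES_A = 0; EF_A = 5
ES_B = 0; EF_B = 11
ES_C = max(EF_A=5, EF_B=11) = 11; EF_C = 11+6 = 17
ES_D = max(EF_A=5, EF_B=11) = 11; EF_D = 11+8 = 19
ES_E = max(EF_C=17, EF_D=19) = 19; EF_E = 19+8 = 27
Expected project duration μ = 27 days. Critical path: B → D → E.

Variances on critical path: σ²_B=7.111, σ²_D=0.444, σ²_E=1.778.
Largest is σ²_B = 7.111.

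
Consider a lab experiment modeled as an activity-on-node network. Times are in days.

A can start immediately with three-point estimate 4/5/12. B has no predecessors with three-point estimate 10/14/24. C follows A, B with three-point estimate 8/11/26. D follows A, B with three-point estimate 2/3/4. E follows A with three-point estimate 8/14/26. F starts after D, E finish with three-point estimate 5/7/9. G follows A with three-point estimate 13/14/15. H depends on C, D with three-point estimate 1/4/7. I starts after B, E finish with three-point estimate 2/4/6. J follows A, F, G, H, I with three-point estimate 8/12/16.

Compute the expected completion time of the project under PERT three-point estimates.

44 days

te_A = (4 + 4·5 + 12)/6 = 36/6 = 6
te_B = (10 + 4·14 + 24)/6 = 90/6 = 15
te_C = (8 + 4·11 + 26)/6 = 78/6 = 13
te_D = (2 + 4·3 + 4)/6 = 18/6 = 3
te_E = (8 + 4·14 + 26)/6 = 90/6 = 15
te_F = (5 + 4·7 + 9)/6 = 42/6 = 7
te_G = (13 + 4·14 + 15)/6 = 84/6 = 14
te_H = (1 + 4·4 + 7)/6 = 24/6 = 4
te_I = (2 + 4·4 + 6)/6 = 24/6 = 4
te_J = (8 + 4·12 + 16)/6 = 72/6 = 12

Forward pass:
ES_A = 0; EF_A = 6
ES_B = 0; EF_B = 15
ES_C = max(EF_A=6, EF_B=15) = 15; EF_C = 15+13 = 28
ES_D = max(EF_A=6, EF_B=15) = 15; EF_D = 15+3 = 18
ES_E = 6; EF_E = 6+15 = 21
ES_F = max(EF_D=18, EF_E=21) = 21; EF_F = 21+7 = 28
ES_G = 6; EF_G = 6+14 = 20
ES_H = max(EF_C=28, EF_D=18) = 28; EF_H = 28+4 = 32
ES_I = max(EF_B=15, EF_E=21) = 21; EF_I = 21+4 = 25
ES_J = max(EF_A=6, EF_F=28, EF_G=20, EF_H=32, EF_I=25) = 32; EF_J = 32+12 = 44
Expected project duration μ = 44 days. Critical path: B → C → H → J.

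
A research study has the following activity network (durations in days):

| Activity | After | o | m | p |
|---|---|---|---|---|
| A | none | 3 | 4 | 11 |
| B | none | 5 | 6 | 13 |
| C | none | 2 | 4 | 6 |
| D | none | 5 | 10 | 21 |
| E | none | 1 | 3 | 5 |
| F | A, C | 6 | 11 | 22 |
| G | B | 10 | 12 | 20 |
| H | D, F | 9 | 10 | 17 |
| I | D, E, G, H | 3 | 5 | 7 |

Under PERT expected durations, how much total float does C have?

te_A = (3 + 4·4 + 11)/6 = 30/6 = 5
te_B = (5 + 4·6 + 13)/6 = 42/6 = 7
te_C = (2 + 4·4 + 6)/6 = 24/6 = 4
te_D = (5 + 4·10 + 21)/6 = 66/6 = 11
te_E = (1 + 4·3 + 5)/6 = 18/6 = 3
te_F = (6 + 4·11 + 22)/6 = 72/6 = 12
te_G = (10 + 4·12 + 20)/6 = 78/6 = 13
te_H = (9 + 4·10 + 17)/6 = 66/6 = 11
te_I = (3 + 4·5 + 7)/6 = 30/6 = 5

Forward pass:
ES_A = 0; EF_A = 5
ES_B = 0; EF_B = 7
ES_C = 0; EF_C = 4
ES_D = 0; EF_D = 11
ES_E = 0; EF_E = 3
ES_F = max(EF_A=5, EF_C=4) = 5; EF_F = 5+12 = 17
ES_G = 7; EF_G = 7+13 = 20
ES_H = max(EF_D=11, EF_F=17) = 17; EF_H = 17+11 = 28
ES_I = max(EF_D=11, EF_E=3, EF_G=20, EF_H=28) = 28; EF_I = 28+5 = 33
Expected project duration μ = 33 days. Critical path: A → F → H → I.

Backward pass:
LF_I = 33; LS_I = 33−5 = 28
LF_H = LS_I = 28; LS_H = 28−11 = 17
LF_G = LS_I = 28; LS_G = 28−13 = 15
LF_F = LS_H = 17; LS_F = 17−12 = 5
LF_E = LS_I = 28; LS_E = 28−3 = 25
LF_D = min(LS_H=17, LS_I=28) = 17; LS_D = 17−11 = 6
LF_C = LS_F = 5; LS_C = 5−4 = 1
LF_B = LS_G = 15; LS_B = 15−7 = 8
LF_A = LS_F = 5; LS_A = 5−5 = 0
Slack_C = LS_C − ES_C = 1 − 0 = 1

1 days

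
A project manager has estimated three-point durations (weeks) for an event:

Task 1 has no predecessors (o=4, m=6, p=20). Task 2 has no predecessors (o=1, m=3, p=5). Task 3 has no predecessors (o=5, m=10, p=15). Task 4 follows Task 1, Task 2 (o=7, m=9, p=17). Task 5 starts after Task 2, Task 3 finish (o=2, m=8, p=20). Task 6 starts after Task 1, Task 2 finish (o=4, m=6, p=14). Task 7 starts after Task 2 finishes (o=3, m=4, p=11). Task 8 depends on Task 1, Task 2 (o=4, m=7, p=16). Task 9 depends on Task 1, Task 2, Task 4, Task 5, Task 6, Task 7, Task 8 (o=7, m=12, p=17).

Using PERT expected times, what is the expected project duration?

31 weeks

te_Task 1 = (4 + 4·6 + 20)/6 = 48/6 = 8
te_Task 2 = (1 + 4·3 + 5)/6 = 18/6 = 3
te_Task 3 = (5 + 4·10 + 15)/6 = 60/6 = 10
te_Task 4 = (7 + 4·9 + 17)/6 = 60/6 = 10
te_Task 5 = (2 + 4·8 + 20)/6 = 54/6 = 9
te_Task 6 = (4 + 4·6 + 14)/6 = 42/6 = 7
te_Task 7 = (3 + 4·4 + 11)/6 = 30/6 = 5
te_Task 8 = (4 + 4·7 + 16)/6 = 48/6 = 8
te_Task 9 = (7 + 4·12 + 17)/6 = 72/6 = 12

Forward pass:
ES_Task 1 = 0; EF_Task 1 = 8
ES_Task 2 = 0; EF_Task 2 = 3
ES_Task 3 = 0; EF_Task 3 = 10
ES_Task 4 = max(EF_Task 1=8, EF_Task 2=3) = 8; EF_Task 4 = 8+10 = 18
ES_Task 5 = max(EF_Task 2=3, EF_Task 3=10) = 10; EF_Task 5 = 10+9 = 19
ES_Task 6 = max(EF_Task 1=8, EF_Task 2=3) = 8; EF_Task 6 = 8+7 = 15
ES_Task 7 = 3; EF_Task 7 = 3+5 = 8
ES_Task 8 = max(EF_Task 1=8, EF_Task 2=3) = 8; EF_Task 8 = 8+8 = 16
ES_Task 9 = max(EF_Task 1=8, EF_Task 2=3, EF_Task 4=18, EF_Task 5=19, EF_Task 6=15, EF_Task 7=8, EF_Task 8=16) = 19; EF_Task 9 = 19+12 = 31
Expected project duration μ = 31 weeks. Critical path: Task 3 → Task 5 → Task 9.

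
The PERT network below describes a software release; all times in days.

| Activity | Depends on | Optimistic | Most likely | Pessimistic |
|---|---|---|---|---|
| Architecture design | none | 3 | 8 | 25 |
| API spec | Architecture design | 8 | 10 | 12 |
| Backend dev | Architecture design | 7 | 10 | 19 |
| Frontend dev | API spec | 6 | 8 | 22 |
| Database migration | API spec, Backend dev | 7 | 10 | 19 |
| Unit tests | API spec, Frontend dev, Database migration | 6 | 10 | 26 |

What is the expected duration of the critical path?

te_Architecture design = (3 + 4·8 + 25)/6 = 60/6 = 10
te_API spec = (8 + 4·10 + 12)/6 = 60/6 = 10
te_Backend dev = (7 + 4·10 + 19)/6 = 66/6 = 11
te_Frontend dev = (6 + 4·8 + 22)/6 = 60/6 = 10
te_Database migration = (7 + 4·10 + 19)/6 = 66/6 = 11
te_Unit tests = (6 + 4·10 + 26)/6 = 72/6 = 12

Forward pass:
ES_Architecture design = 0; EF_Architecture design = 10
ES_API spec = 10; EF_API spec = 10+10 = 20
ES_Backend dev = 10; EF_Backend dev = 10+11 = 21
ES_Frontend dev = 20; EF_Frontend dev = 20+10 = 30
ES_Database migration = max(EF_API spec=20, EF_Backend dev=21) = 21; EF_Database migration = 21+11 = 32
ES_Unit tests = max(EF_API spec=20, EF_Frontend dev=30, EF_Database migration=32) = 32; EF_Unit tests = 32+12 = 44
Expected project duration μ = 44 days. Critical path: Architecture design → Backend dev → Database migration → Unit tests.

44 days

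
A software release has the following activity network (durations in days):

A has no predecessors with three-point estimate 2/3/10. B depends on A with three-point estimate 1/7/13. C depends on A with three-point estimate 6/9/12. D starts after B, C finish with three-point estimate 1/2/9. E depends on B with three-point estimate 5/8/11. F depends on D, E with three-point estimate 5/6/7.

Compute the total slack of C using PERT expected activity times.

te_A = (2 + 4·3 + 10)/6 = 24/6 = 4
te_B = (1 + 4·7 + 13)/6 = 42/6 = 7
te_C = (6 + 4·9 + 12)/6 = 54/6 = 9
te_D = (1 + 4·2 + 9)/6 = 18/6 = 3
te_E = (5 + 4·8 + 11)/6 = 48/6 = 8
te_F = (5 + 4·6 + 7)/6 = 36/6 = 6

Forward pass:
ES_A = 0; EF_A = 4
ES_B = 4; EF_B = 4+7 = 11
ES_C = 4; EF_C = 4+9 = 13
ES_D = max(EF_B=11, EF_C=13) = 13; EF_D = 13+3 = 16
ES_E = 11; EF_E = 11+8 = 19
ES_F = max(EF_D=16, EF_E=19) = 19; EF_F = 19+6 = 25
Expected project duration μ = 25 days. Critical path: A → B → E → F.

Backward pass:
LF_F = 25; LS_F = 25−6 = 19
LF_E = LS_F = 19; LS_E = 19−8 = 11
LF_D = LS_F = 19; LS_D = 19−3 = 16
LF_C = LS_D = 16; LS_C = 16−9 = 7
LF_B = min(LS_D=16, LS_E=11) = 11; LS_B = 11−7 = 4
LF_A = min(LS_B=4, LS_C=7) = 4; LS_A = 4−4 = 0
Slack_C = LS_C − ES_C = 7 − 4 = 3

3 days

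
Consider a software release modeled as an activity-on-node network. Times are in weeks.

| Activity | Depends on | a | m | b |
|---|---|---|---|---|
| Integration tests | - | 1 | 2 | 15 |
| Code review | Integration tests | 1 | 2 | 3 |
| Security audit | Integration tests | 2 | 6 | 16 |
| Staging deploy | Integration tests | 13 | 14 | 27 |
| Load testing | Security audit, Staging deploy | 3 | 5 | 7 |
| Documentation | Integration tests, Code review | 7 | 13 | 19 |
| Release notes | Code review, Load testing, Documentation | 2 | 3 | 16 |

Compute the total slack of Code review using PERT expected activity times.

6 weeks

te_Integration tests = (1 + 4·2 + 15)/6 = 24/6 = 4
te_Code review = (1 + 4·2 + 3)/6 = 12/6 = 2
te_Security audit = (2 + 4·6 + 16)/6 = 42/6 = 7
te_Staging deploy = (13 + 4·14 + 27)/6 = 96/6 = 16
te_Load testing = (3 + 4·5 + 7)/6 = 30/6 = 5
te_Documentation = (7 + 4·13 + 19)/6 = 78/6 = 13
te_Release notes = (2 + 4·3 + 16)/6 = 30/6 = 5

Forward pass:
ES_Integration tests = 0; EF_Integration tests = 4
ES_Code review = 4; EF_Code review = 4+2 = 6
ES_Security audit = 4; EF_Security audit = 4+7 = 11
ES_Staging deploy = 4; EF_Staging deploy = 4+16 = 20
ES_Load testing = max(EF_Security audit=11, EF_Staging deploy=20) = 20; EF_Load testing = 20+5 = 25
ES_Documentation = max(EF_Integration tests=4, EF_Code review=6) = 6; EF_Documentation = 6+13 = 19
ES_Release notes = max(EF_Code review=6, EF_Load testing=25, EF_Documentation=19) = 25; EF_Release notes = 25+5 = 30
Expected project duration μ = 30 weeks. Critical path: Integration tests → Staging deploy → Load testing → Release notes.

Backward pass:
LF_Release notes = 30; LS_Release notes = 30−5 = 25
LF_Documentation = LS_Release notes = 25; LS_Documentation = 25−13 = 12
LF_Load testing = LS_Release notes = 25; LS_Load testing = 25−5 = 20
LF_Staging deploy = LS_Load testing = 20; LS_Staging deploy = 20−16 = 4
LF_Security audit = LS_Load testing = 20; LS_Security audit = 20−7 = 13
LF_Code review = min(LS_Documentation=12, LS_Release notes=25) = 12; LS_Code review = 12−2 = 10
LF_Integration tests = min(LS_Code review=10, LS_Security audit=13, LS_Staging deploy=4, LS_Documentation=12) = 4; LS_Integration tests = 4−4 = 0
Slack_Code review = LS_Code review − ES_Code review = 10 − 4 = 6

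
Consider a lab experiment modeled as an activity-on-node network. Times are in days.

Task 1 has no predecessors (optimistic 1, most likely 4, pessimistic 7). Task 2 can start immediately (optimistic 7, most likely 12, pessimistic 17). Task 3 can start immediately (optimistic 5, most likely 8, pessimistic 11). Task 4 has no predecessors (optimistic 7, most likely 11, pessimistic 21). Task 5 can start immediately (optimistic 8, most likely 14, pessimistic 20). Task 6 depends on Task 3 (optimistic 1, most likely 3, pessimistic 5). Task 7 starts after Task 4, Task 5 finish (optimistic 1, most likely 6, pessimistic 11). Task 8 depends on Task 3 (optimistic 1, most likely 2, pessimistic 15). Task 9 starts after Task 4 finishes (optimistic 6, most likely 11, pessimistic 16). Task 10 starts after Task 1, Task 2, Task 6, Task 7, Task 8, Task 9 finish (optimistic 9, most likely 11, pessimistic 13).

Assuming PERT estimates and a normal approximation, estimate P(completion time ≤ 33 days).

te_Task 1 = (1 + 4·4 + 7)/6 = 24/6 = 4; σ²_Task 1 = ((7−1)/6)² = 1.000
te_Task 2 = (7 + 4·12 + 17)/6 = 72/6 = 12; σ²_Task 2 = ((17−7)/6)² = 2.778
te_Task 3 = (5 + 4·8 + 11)/6 = 48/6 = 8; σ²_Task 3 = ((11−5)/6)² = 1.000
te_Task 4 = (7 + 4·11 + 21)/6 = 72/6 = 12; σ²_Task 4 = ((21−7)/6)² = 5.444
te_Task 5 = (8 + 4·14 + 20)/6 = 84/6 = 14; σ²_Task 5 = ((20−8)/6)² = 4.000
te_Task 6 = (1 + 4·3 + 5)/6 = 18/6 = 3; σ²_Task 6 = ((5−1)/6)² = 0.444
te_Task 7 = (1 + 4·6 + 11)/6 = 36/6 = 6; σ²_Task 7 = ((11−1)/6)² = 2.778
te_Task 8 = (1 + 4·2 + 15)/6 = 24/6 = 4; σ²_Task 8 = ((15−1)/6)² = 5.444
te_Task 9 = (6 + 4·11 + 16)/6 = 66/6 = 11; σ²_Task 9 = ((16−6)/6)² = 2.778
te_Task 10 = (9 + 4·11 + 13)/6 = 66/6 = 11; σ²_Task 10 = ((13−9)/6)² = 0.444

Forward pass:
ES_Task 1 = 0; EF_Task 1 = 4
ES_Task 2 = 0; EF_Task 2 = 12
ES_Task 3 = 0; EF_Task 3 = 8
ES_Task 4 = 0; EF_Task 4 = 12
ES_Task 5 = 0; EF_Task 5 = 14
ES_Task 6 = 8; EF_Task 6 = 8+3 = 11
ES_Task 7 = max(EF_Task 4=12, EF_Task 5=14) = 14; EF_Task 7 = 14+6 = 20
ES_Task 8 = 8; EF_Task 8 = 8+4 = 12
ES_Task 9 = 12; EF_Task 9 = 12+11 = 23
ES_Task 10 = max(EF_Task 1=4, EF_Task 2=12, EF_Task 6=11, EF_Task 7=20, EF_Task 8=12, EF_Task 9=23) = 23; EF_Task 10 = 23+11 = 34
Expected project duration μ = 34 days. Critical path: Task 4 → Task 9 → Task 10.

Variance along critical path = 5.444 + 2.778 + 0.444 = 8.667; σ = √8.667 = 2.944 days.
Z = (33 − 34) / 2.944 = -0.340
P(T ≤ 33) = Φ(-0.340) ≈ 0.367

0.367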